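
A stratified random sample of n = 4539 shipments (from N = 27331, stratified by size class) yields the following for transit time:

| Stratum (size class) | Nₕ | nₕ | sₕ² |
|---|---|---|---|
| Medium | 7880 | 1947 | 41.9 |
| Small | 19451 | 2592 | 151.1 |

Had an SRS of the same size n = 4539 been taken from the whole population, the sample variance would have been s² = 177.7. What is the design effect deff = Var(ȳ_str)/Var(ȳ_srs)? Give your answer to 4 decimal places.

0.8251

Var(ȳ_str) = Σ Wₕ²(1−fₕ)sₕ²/nₕ with Wₕ = Nₕ/27331:
  Medium: (7880/27331)²·(1−1947/7880)·41.9/1947 = 0.0013469069
  Small: (19451/27331)²·(1−2592/19451)·151.1/2592 = 0.025591289
  → Var(ȳ_str) = 0.026938196.
Var(ȳ_srs) = (1 − 4539/27331)·177.7/4539 = 0.032647818.
deff = 0.026938196 / 0.032647818 = 0.8251.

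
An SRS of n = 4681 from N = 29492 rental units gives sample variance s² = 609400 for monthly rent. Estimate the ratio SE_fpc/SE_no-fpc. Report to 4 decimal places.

f = n/N = 4681/29492 = 0.15872101.
SE_no-fpc = √(s²/n) = 11.409902; SE_fpc = √((1−f)s²/n) = 10.465306.
Ratio = √(1−f) = 0.91721262.

0.9172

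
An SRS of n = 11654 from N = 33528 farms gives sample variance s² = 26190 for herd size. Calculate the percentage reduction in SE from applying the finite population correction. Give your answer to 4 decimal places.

19.2281

f = n/N = 11654/33528 = 0.34759007.
SE_no-fpc = √(s²/n) = 1.4990988; SE_fpc = √((1−f)s²/n) = 1.2108505.
Ratio = √(1−f) = 0.80771896. Reduction = 100·(1 − 0.80771896) = 19.2281%.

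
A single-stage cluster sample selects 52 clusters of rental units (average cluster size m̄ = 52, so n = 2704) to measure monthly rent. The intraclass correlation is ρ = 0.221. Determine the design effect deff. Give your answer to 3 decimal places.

deff = 1 + (52 − 1)·0.221 = 1 + 11.271 = 12.271.

12.271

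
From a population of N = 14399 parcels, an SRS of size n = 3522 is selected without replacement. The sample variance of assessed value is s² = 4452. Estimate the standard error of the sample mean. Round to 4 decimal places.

Under SRS without replacement, Var(ȳ) = (1 − f)·s²/n with f = n/N = 3522/14399 = 0.24460032.
Var(ȳ) = (1 − 0.24460032)·4452/3522 = 0.75539968·1.2640545 = 0.95486638.
SE(ȳ) = √(0.95486638) = 0.9772.

0.9772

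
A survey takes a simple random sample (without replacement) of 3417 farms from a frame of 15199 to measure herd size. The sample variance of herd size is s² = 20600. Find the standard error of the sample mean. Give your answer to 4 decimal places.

2.1618

Under SRS without replacement, Var(ȳ) = (1 − f)·s²/n with f = n/N = 3417/15199 = 0.22481742.
Var(ȳ) = (1 − 0.22481742)·20600/3417 = 0.77518258·6.0286801 = 4.6733278.
SE(ȳ) = √(4.6733278) = 2.1618.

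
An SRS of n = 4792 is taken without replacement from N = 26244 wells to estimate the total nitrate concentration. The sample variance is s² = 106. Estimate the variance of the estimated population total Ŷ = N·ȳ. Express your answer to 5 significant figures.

Var(Ŷ) = N²·Var(ȳ) = N²·(1 − n/N)·s²/n.
f = 4792/26244 = 0.18259412; Var(ȳ) = 0.81740588·106/4792 = 0.018081182.
Var(Ŷ) = 26244² · 0.018081182 = 1.245337 × 10^7.

1.2453 × 10^7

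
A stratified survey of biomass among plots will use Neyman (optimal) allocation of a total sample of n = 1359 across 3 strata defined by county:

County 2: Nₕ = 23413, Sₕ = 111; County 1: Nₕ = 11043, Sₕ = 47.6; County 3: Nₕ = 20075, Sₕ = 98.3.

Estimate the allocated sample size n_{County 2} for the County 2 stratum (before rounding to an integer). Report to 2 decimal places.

692.81

Neyman allocation: nₕ = n·NₕSₕ / Σⱼ NⱼSⱼ.
Σ NⱼSⱼ = 23413·111 + 11043·47.6 + 20075·98.3 = 5.0978623 × 10^6.
n_{County 2} = 1359·23413·111 / (5.0978623 × 10^6) = 692.81.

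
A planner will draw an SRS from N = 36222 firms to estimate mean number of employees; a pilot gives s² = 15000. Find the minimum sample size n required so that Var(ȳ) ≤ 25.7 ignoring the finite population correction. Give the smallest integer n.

584

Without fpc, n₀ = s²/D = 15000/25.7 = 583.6576.
Rounding up, n = 584.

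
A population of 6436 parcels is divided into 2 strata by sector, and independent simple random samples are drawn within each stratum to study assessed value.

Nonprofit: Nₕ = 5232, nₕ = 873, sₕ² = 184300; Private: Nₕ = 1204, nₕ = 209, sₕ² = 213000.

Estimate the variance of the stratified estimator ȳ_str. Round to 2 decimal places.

145.71

Var(ȳ_str) = Σₕ Wₕ²(1 − fₕ)sₕ²/nₕ with Wₕ = Nₕ/N, N = 6436.
Nonprofit: Wₕ = 0.81292728; term = 0.81292728²·(1 − 0.16685780)·184300/873 = 116.23412.
Private: Wₕ = 0.18707272; term = 0.18707272²·(1 − 0.17358804)·213000/209 = 29.474796.
Sum = 145.70892.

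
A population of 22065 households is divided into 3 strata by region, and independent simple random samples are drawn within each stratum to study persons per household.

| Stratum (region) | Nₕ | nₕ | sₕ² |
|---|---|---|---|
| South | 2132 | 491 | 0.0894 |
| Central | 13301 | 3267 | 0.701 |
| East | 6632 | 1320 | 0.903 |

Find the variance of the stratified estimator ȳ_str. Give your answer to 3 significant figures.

1.10 × 10^-4

Var(ȳ_str) = Σₕ Wₕ²(1 − fₕ)sₕ²/nₕ with Wₕ = Nₕ/N, N = 22065.
South: Wₕ = 0.09662361; term = 0.09662361²·(1 − 0.23030019)·0.0894/491 = 1.3084103 × 10^-6.
Central: Wₕ = 0.60280988; term = 0.60280988²·(1 − 0.24562063)·0.701/3267 = 5.881924 × 10^-5.
East: Wₕ = 0.30056651; term = 0.30056651²·(1 − 0.19903498)·0.903/1320 = 4.9500381 × 10^-5.
Sum = 1.0962803 × 10^-4.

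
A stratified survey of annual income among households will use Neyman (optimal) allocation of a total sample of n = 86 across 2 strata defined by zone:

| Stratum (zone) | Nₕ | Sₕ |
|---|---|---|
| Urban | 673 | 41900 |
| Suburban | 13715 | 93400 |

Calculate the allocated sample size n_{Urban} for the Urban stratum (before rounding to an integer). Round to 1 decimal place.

Neyman allocation: nₕ = n·NₕSₕ / Σⱼ NⱼSⱼ.
Σ NⱼSⱼ = 673·41900 + 13715·93400 = 1.3091797 × 10^9.
n_{Urban} = 86·673·41900 / (1.3091797 × 10^9) = 1.9.

1.9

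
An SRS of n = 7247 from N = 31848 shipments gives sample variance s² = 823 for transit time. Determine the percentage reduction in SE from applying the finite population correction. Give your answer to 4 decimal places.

f = n/N = 7247/31848 = 0.22754961.
SE_no-fpc = √(s²/n) = 0.33699293; SE_fpc = √((1−f)s²/n) = 0.29618024.
Ratio = √(1−f) = 0.87889157. Reduction = 100·(1 − 0.87889157) = 12.1108%.

12.1108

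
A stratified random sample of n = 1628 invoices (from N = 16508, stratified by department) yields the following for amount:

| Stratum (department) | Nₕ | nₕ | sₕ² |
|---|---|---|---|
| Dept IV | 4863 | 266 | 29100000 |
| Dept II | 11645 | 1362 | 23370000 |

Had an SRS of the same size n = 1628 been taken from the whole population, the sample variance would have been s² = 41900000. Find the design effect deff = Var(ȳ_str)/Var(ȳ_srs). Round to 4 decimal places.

Var(ȳ_str) = Σ Wₕ²(1−fₕ)sₕ²/nₕ with Wₕ = Nₕ/16508:
  Dept IV: (4863/16508)²·(1−266/4863)·29100000/266 = 8974.3129
  Dept II: (11645/16508)²·(1−1362/11645)·23370000/1362 = 7539.6644
  → Var(ȳ_str) = 16513.977.
Var(ȳ_srs) = (1 − 1628/16508)·41900000/1628 = 23198.937.
deff = 16513.977 / 23198.937 = 0.7118.

0.7118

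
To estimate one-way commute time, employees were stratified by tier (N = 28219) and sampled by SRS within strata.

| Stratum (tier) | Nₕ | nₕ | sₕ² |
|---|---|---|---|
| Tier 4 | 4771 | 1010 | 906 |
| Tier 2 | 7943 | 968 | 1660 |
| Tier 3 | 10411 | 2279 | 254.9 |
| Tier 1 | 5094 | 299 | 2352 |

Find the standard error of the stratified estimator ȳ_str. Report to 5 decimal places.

Var(ȳ_str) = Σₕ Wₕ²(1 − fₕ)sₕ²/nₕ with Wₕ = Nₕ/N, N = 28219.
Tier 4: Wₕ = 0.16907048; term = 0.16907048²·(1 − 0.21169566)·906/1010 = 0.020213259.
Tier 2: Wₕ = 0.28147702; term = 0.28147702²·(1 − 0.12186831)·1660/968 = 0.11931039.
Tier 3: Wₕ = 0.36893582; term = 0.36893582²·(1 − 0.21890308)·254.9/2279 = 0.011891375.
Tier 1: Wₕ = 0.18051667; term = 0.18051667²·(1 − 0.05869651)·2352/299 = 0.24128507.
Sum = 0.39270009.
SE = √(0.39270009) = 0.62666.

0.62666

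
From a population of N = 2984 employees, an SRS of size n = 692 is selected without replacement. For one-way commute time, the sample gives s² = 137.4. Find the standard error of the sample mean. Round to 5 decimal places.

Under SRS without replacement, Var(ȳ) = (1 − f)·s²/n with f = n/N = 692/2984 = 0.23190349.
Var(ȳ) = (1 − 0.23190349)·137.4/692 = 0.76809651·0.19855491 = 0.15250934.
SE(ȳ) = √(0.15250934) = 0.39052.

0.39052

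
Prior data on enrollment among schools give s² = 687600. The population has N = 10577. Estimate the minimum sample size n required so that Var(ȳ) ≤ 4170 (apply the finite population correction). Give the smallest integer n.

Without fpc, n₀ = s²/D = 687600/4170 = 164.8921.
With fpc, (1 − n/N)·s²/n ≤ D requires n ≥ n₀/(1 + n₀/N) = 164.8921/(1 + 164.8921/10577) = 162.3609.
Rounding up, n = 163.

163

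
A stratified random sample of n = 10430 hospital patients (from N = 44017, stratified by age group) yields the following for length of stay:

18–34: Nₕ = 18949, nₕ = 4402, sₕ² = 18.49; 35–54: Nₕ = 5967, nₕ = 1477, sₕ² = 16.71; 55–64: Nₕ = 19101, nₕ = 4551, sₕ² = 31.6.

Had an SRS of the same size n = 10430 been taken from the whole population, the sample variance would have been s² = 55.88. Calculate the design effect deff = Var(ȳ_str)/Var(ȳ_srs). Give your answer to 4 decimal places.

0.4281

Var(ȳ_str) = Σ Wₕ²(1−fₕ)sₕ²/nₕ with Wₕ = Nₕ/44017:
  18–34: (18949/44017)²·(1−4402/18949)·18.49/4402 = 5.9759331 × 10^-4
  35–54: (5967/44017)²·(1−1477/5967)·16.71/1477 = 1.5644347 × 10^-4
  55–64: (19101/44017)²·(1−4551/19101)·31.6/4551 = 9.95998 × 10^-4
  → Var(ȳ_str) = 0.0017500348.
Var(ȳ_srs) = (1 − 10430/44017)·55.88/10430 = 0.0040881127.
deff = 0.0017500348 / 0.0040881127 = 0.4281.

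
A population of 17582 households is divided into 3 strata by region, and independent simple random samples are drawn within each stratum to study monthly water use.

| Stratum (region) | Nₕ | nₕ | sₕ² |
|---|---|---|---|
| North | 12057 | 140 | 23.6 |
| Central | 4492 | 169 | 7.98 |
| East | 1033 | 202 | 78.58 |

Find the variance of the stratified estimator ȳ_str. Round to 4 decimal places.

Var(ȳ_str) = Σₕ Wₕ²(1 − fₕ)sₕ²/nₕ with Wₕ = Nₕ/N, N = 17582.
North: Wₕ = 0.68575816; term = 0.68575816²·(1 − 0.01161151)·23.6/140 = 0.078352637.
Central: Wₕ = 0.25548857; term = 0.25548857²·(1 − 0.03762244)·7.98/169 = 0.0029662286.
East: Wₕ = 0.05875327; term = 0.05875327²·(1 − 0.19554695)·78.58/202 = 0.0010802529.
Sum = 0.082399119.

0.0824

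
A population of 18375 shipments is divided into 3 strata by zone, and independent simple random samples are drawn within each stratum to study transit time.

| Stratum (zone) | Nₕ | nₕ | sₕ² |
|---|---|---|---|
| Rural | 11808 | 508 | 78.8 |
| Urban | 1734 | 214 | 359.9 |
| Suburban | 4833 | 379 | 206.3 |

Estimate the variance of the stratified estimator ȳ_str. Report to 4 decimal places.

Var(ȳ_str) = Σₕ Wₕ²(1 − fₕ)sₕ²/nₕ with Wₕ = Nₕ/N, N = 18375.
Rural: Wₕ = 0.64261224; term = 0.64261224²·(1 − 0.04302168)·78.8/508 = 0.0613003.
Urban: Wₕ = 0.09436735; term = 0.09436735²·(1 − 0.12341407)·359.9/214 = 0.013128226.
Suburban: Wₕ = 0.26302041; term = 0.26302041²·(1 − 0.07841920)·206.3/379 = 0.034703424.
Sum = 0.10913195.

0.1091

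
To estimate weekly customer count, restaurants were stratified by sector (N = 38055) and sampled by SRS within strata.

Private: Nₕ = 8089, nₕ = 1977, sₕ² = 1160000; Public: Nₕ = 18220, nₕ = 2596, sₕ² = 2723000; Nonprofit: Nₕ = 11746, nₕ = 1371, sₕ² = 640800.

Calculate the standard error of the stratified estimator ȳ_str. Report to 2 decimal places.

16.30

Var(ȳ_str) = Σₕ Wₕ²(1 − fₕ)sₕ²/nₕ with Wₕ = Nₕ/N, N = 38055.
Private: Wₕ = 0.21256077; term = 0.21256077²·(1 − 0.24440598)·1160000/1977 = 20.031158.
Public: Wₕ = 0.47878071; term = 0.47878071²·(1 − 0.14248079)·2723000/2596 = 206.18644.
Nonprofit: Wₕ = 0.30865852; term = 0.30865852²·(1 − 0.11672059)·640800/1371 = 39.331426.
Sum = 265.54902.
SE = √(265.54902) = 16.30.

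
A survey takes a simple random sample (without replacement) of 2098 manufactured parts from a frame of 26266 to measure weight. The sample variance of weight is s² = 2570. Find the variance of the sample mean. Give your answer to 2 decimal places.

1.13

Under SRS without replacement, Var(ȳ) = (1 − f)·s²/n with f = n/N = 2098/26266 = 0.07987512.
Var(ȳ) = (1 − 0.07987512)·2570/2098 = 0.92012488·1.2249762 = 1.127131.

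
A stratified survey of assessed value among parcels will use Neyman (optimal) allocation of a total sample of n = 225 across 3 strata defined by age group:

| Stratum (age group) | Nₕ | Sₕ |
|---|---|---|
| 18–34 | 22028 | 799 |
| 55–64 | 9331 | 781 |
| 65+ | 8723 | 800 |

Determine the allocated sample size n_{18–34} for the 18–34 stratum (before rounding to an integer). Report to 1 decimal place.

124.3

Neyman allocation: nₕ = n·NₕSₕ / Σⱼ NⱼSⱼ.
Σ NⱼSⱼ = 22028·799 + 9331·781 + 8723·800 = 3.1866283 × 10^7.
n_{18–34} = 225·22028·799 / (3.1866283 × 10^7) = 124.3.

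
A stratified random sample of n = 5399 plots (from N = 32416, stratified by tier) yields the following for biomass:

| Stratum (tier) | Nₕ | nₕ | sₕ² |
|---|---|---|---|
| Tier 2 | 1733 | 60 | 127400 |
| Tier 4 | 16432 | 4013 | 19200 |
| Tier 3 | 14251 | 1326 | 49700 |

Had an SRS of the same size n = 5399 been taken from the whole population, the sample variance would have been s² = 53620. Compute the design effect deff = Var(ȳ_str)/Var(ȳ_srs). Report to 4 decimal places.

Var(ȳ_str) = Σ Wₕ²(1−fₕ)sₕ²/nₕ with Wₕ = Nₕ/32416:
  Tier 2: (1733/32416)²·(1−60/1733)·127400/60 = 5.8585998
  Tier 4: (16432/32416)²·(1−4013/16432)·19200/4013 = 0.92915951
  Tier 3: (14251/32416)²·(1−1326/14251)·49700/1326 = 6.5700687
  → Var(ȳ_str) = 13.357828.
Var(ȳ_srs) = (1 − 5399/32416)·53620/5399 = 8.2773474.
deff = 13.357828 / 8.2773474 = 1.6138.

1.6138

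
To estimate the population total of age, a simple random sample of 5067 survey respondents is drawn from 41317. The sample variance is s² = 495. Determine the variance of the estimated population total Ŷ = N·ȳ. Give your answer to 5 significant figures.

Var(Ŷ) = N²·Var(ȳ) = N²·(1 − n/N)·s²/n.
f = 5067/41317 = 0.12263717; Var(ȳ) = 0.87736283·495/5067 = 0.085710401.
Var(Ŷ) = 41317² · 0.085710401 = 1.4631575 × 10^8.

1.4632 × 10^8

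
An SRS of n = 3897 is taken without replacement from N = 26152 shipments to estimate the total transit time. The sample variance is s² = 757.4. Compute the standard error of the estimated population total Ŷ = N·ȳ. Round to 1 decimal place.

10635.6

Var(Ŷ) = N²·Var(ȳ) = N²·(1 − n/N)·s²/n.
f = 3897/26152 = 0.14901346; Var(ȳ) = 0.85098654·757.4/3897 = 0.16539318.
Var(Ŷ) = 26152² · 0.16539318 = 1.1311688 × 10^8.
SE(Ŷ) = √(1.1311688 × 10^8) = 10635.6.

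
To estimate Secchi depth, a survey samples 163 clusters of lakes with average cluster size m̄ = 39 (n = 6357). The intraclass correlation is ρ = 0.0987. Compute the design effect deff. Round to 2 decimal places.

deff = 1 + (39 − 1)·0.0987 = 1 + 3.7506 = 4.7506.

4.75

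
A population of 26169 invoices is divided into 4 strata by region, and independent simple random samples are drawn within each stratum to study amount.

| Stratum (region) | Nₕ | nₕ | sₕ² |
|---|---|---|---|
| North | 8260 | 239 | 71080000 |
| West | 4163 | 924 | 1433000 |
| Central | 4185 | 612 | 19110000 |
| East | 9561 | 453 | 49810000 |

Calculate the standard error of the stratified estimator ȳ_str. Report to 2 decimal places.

Var(ȳ_str) = Σₕ Wₕ²(1 − fₕ)sₕ²/nₕ with Wₕ = Nₕ/N, N = 26169.
North: Wₕ = 0.31564064; term = 0.31564064²·(1 − 0.02893462)·71080000/239 = 28772.913.
West: Wₕ = 0.15908136; term = 0.15908136²·(1 − 0.22195532)·1433000/924 = 30.536364.
Central: Wₕ = 0.15992205; term = 0.15992205²·(1 − 0.14623656)·19110000/612 = 681.81019.
East: Wₕ = 0.36535596; term = 0.36535596²·(1 − 0.04737998)·49810000/453 = 13982.036.
Sum = 43467.296.
SE = √(43467.296) = 208.49.

208.49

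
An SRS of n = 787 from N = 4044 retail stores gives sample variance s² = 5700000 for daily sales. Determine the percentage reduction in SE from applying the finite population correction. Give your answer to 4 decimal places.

f = n/N = 787/4044 = 0.19460930.
SE_no-fpc = √(s²/n) = 85.104017; SE_fpc = √((1−f)s²/n) = 76.375377.
Ratio = √(1−f) = 0.89743563. Reduction = 100·(1 − 0.89743563) = 10.2564%.

10.2564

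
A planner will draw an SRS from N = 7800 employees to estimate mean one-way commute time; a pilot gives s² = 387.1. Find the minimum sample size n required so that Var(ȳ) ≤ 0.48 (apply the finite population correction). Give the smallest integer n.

Without fpc, n₀ = s²/D = 387.1/0.48 = 806.4583.
With fpc, (1 − n/N)·s²/n ≤ D requires n ≥ n₀/(1 + n₀/N) = 806.4583/(1 + 806.4583/7800) = 730.8901.
Rounding up, n = 731.

731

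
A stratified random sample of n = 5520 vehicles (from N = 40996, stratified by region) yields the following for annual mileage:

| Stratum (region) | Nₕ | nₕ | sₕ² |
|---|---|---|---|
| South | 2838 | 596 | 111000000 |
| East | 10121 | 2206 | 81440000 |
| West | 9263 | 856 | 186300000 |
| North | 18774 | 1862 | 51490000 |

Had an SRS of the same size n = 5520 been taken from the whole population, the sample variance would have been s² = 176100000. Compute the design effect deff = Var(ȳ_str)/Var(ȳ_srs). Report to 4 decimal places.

Var(ȳ_str) = Σ Wₕ²(1−fₕ)sₕ²/nₕ with Wₕ = Nₕ/40996:
  South: (2838/40996)²·(1−596/2838)·111000000/596 = 705.08544
  East: (10121/40996)²·(1−2206/10121)·81440000/2206 = 1759.6392
  West: (9263/40996)²·(1−856/9263)·186300000/856 = 10084.371
  North: (18774/40996)²·(1−1862/18774)·51490000/1862 = 5224.1066
  → Var(ȳ_str) = 17773.202.
Var(ȳ_srs) = (1 − 5520/40996)·176100000/5520 = 27606.633.
deff = 17773.202 / 27606.633 = 0.6438.

0.6438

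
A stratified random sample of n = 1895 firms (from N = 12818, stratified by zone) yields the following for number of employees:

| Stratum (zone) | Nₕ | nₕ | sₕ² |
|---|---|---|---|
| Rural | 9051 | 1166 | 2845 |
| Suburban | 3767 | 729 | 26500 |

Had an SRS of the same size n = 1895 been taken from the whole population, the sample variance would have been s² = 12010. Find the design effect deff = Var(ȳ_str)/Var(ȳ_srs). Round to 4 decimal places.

0.6651

Var(ȳ_str) = Σ Wₕ²(1−fₕ)sₕ²/nₕ with Wₕ = Nₕ/12818:
  Rural: (9051/12818)²·(1−1166/9051)·2845/1166 = 1.0598428
  Suburban: (3767/12818)²·(1−729/3767)·26500/729 = 2.5319854
  → Var(ȳ_str) = 3.5918282.
Var(ȳ_srs) = (1 − 1895/12818)·12010/1895 = 5.4007672.
deff = 3.5918282 / 5.4007672 = 0.6651.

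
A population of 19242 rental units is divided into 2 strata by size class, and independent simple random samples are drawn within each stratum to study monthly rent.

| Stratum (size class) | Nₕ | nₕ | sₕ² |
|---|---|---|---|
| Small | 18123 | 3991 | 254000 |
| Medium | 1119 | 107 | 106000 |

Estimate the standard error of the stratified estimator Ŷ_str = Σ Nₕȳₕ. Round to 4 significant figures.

Var(Ŷ_str) = Σₕ Nₕ²(1 − fₕ)sₕ²/nₕ.
Small: 18123²·(1 − 3991/18123)·254000/3991 = 1.6299929 × 10^10.
Medium: 1119²·(1 − 107/1119)·106000/107 = 1.1218446 × 10^9.
Sum = 1.7421774 × 10^10.
SE = √(1.7421774 × 10^10) = 132000.

132000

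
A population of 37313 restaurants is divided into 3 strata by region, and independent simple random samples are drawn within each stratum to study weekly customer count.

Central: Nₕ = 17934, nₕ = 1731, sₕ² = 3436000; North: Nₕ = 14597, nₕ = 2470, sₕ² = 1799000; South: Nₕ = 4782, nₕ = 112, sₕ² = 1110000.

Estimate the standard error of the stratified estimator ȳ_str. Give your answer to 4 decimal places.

Var(ȳ_str) = Σₕ Wₕ²(1 − fₕ)sₕ²/nₕ with Wₕ = Nₕ/N, N = 37313.
Central: Wₕ = 0.48063678; term = 0.48063678²·(1 − 0.09652058)·3436000/1731 = 414.29372.
North: Wₕ = 0.39120414; term = 0.39120414²·(1 − 0.16921285)·1799000/2470 = 92.604237.
South: Wₕ = 0.12815909; term = 0.12815909²·(1 − 0.02342116)·1110000/112 = 158.9685.
Sum = 665.86646.
SE = √(665.86646) = 25.8044.

25.8044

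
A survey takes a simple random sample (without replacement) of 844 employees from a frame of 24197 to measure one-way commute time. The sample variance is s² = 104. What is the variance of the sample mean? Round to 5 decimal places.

Under SRS without replacement, Var(ȳ) = (1 − f)·s²/n with f = n/N = 844/24197 = 0.03488036.
Var(ȳ) = (1 − 0.03488036)·104/844 = 0.96511964·0.12322275 = 0.1189247.

0.11892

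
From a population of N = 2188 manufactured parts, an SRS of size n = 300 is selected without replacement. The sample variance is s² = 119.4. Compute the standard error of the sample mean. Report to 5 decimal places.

0.58603

Under SRS without replacement, Var(ȳ) = (1 − f)·s²/n with f = n/N = 300/2188 = 0.13711152.
Var(ȳ) = (1 − 0.13711152)·119.4/300 = 0.86288848·0.398 = 0.34342962.
SE(ȳ) = √(0.34342962) = 0.58603.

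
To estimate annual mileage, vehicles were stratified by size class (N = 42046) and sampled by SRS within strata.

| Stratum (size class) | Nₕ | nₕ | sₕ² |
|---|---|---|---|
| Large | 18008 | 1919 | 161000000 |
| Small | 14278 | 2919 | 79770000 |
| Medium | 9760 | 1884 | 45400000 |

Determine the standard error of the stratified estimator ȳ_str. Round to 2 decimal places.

131.55

Var(ȳ_str) = Σₕ Wₕ²(1 − fₕ)sₕ²/nₕ with Wₕ = Nₕ/N, N = 42046.
Large: Wₕ = 0.42829282; term = 0.42829282²·(1 − 0.10656375)·161000000/1919 = 13749.79.
Small: Wₕ = 0.33958046; term = 0.33958046²·(1 − 0.20444040)·79770000/2919 = 2507.0535.
Medium: Wₕ = 0.23212672; term = 0.23212672²·(1 − 0.19303279)·45400000/1884 = 1047.8065.
Sum = 17304.65.
SE = √(17304.65) = 131.55.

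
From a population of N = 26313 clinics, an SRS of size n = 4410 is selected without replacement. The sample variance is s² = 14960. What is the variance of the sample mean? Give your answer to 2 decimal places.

Under SRS without replacement, Var(ȳ) = (1 − f)·s²/n with f = n/N = 4410/26313 = 0.16759777.
Var(ȳ) = (1 − 0.16759777)·14960/4410 = 0.83240223·3.3922902 = 2.82375.

2.82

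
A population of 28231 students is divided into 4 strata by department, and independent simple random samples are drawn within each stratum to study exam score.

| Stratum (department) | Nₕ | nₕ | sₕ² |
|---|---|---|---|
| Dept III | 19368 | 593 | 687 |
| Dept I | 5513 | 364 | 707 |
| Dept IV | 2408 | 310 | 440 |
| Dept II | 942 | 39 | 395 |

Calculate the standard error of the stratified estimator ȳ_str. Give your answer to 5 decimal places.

Var(ȳ_str) = Σₕ Wₕ²(1 − fₕ)sₕ²/nₕ with Wₕ = Nₕ/N, N = 28231.
Dept III: Wₕ = 0.68605434; term = 0.68605434²·(1 − 0.03061751)·687/593 = 0.52858428.
Dept I: Wₕ = 0.19528178; term = 0.19528178²·(1 − 0.06602576)·707/364 = 0.069179336.
Dept IV: Wₕ = 0.08529631; term = 0.08529631²·(1 − 0.12873754)·440/310 = 0.008997056.
Dept II: Wₕ = 0.03336757; term = 0.03336757²·(1 − 0.04140127)·395/39 = 0.010809824.
Sum = 0.6175705.
SE = √(0.6175705) = 0.78586.

0.78586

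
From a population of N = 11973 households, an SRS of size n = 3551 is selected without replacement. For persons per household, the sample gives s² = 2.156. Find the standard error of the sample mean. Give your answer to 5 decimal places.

Under SRS without replacement, Var(ȳ) = (1 − f)·s²/n with f = n/N = 3551/11973 = 0.29658398.
Var(ȳ) = (1 − 0.29658398)·2.156/3551 = 0.70341602·6.0715291 × 10^-4 = 4.2708109 × 10^-4.
SE(ȳ) = √(4.2708109 × 10^-4) = 0.02067.

0.02067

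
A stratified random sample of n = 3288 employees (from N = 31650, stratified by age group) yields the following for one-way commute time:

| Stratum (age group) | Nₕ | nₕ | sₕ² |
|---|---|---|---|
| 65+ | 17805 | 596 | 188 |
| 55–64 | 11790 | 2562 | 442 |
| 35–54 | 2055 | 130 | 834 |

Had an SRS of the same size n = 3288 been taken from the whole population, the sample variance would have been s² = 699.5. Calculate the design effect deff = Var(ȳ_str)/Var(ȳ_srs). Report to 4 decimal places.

0.7373

Var(ȳ_str) = Σ Wₕ²(1−fₕ)sₕ²/nₕ with Wₕ = Nₕ/31650:
  65+: (17805/31650)²·(1−596/17805)·188/596 = 0.096485438
  55–64: (11790/31650)²·(1−2562/11790)·442/2562 = 0.018737736
  35–54: (2055/31650)²·(1−130/2055)·834/130 = 0.02533482
  → Var(ȳ_str) = 0.14055799.
Var(ȳ_srs) = (1 − 3288/31650)·699.5/3288 = 0.1906422.
deff = 0.14055799 / 0.1906422 = 0.7373.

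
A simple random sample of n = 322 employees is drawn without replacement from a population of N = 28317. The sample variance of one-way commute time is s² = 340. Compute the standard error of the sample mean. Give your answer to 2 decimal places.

Under SRS without replacement, Var(ȳ) = (1 − f)·s²/n with f = n/N = 322/28317 = 0.01137126.
Var(ȳ) = (1 − 0.01137126)·340/322 = 0.98862874·1.0559006 = 1.0438937.
SE(ȳ) = √(1.0438937) = 1.02.

1.02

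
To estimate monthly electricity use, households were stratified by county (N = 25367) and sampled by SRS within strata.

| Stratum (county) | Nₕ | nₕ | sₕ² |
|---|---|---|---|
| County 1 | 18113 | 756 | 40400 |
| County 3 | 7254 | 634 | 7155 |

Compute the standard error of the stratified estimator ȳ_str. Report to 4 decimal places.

Var(ȳ_str) = Σₕ Wₕ²(1 − fₕ)sₕ²/nₕ with Wₕ = Nₕ/N, N = 25367.
County 1: Wₕ = 0.71403792; term = 0.71403792²·(1 − 0.04173798)·40400/756 = 26.108769.
County 3: Wₕ = 0.28596208; term = 0.28596208²·(1 − 0.08740006)·7155/634 = 0.84220478.
Sum = 26.950974.
SE = √(26.950974) = 5.1914.

5.1914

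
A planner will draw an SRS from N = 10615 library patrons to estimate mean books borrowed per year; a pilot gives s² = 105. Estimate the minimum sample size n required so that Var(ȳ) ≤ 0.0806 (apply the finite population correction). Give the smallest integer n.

1161

Without fpc, n₀ = s²/D = 105/0.0806 = 1302.7295.
With fpc, (1 − n/N)·s²/n ≤ D requires n ≥ n₀/(1 + n₀/N) = 1302.7295/(1 + 1302.7295/10615) = 1160.3279.
Rounding up, n = 1161.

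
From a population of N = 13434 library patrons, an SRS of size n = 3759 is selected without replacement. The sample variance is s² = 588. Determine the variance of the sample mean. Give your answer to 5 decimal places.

Under SRS without replacement, Var(ȳ) = (1 − f)·s²/n with f = n/N = 3759/13434 = 0.27981242.
Var(ȳ) = (1 − 0.27981242)·588/3759 = 0.72018758·0.15642458 = 0.11265504.

0.11266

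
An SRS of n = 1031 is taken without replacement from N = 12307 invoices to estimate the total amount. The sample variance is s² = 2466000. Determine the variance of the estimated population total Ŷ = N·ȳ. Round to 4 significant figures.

3.319 × 10^11

Var(Ŷ) = N²·Var(ȳ) = N²·(1 − n/N)·s²/n.
f = 1031/12307 = 0.08377346; Var(ȳ) = 0.91622654·2466000/1031 = 2191.4788.
Var(Ŷ) = 12307² · 2191.4788 = 3.3192631 × 10^11.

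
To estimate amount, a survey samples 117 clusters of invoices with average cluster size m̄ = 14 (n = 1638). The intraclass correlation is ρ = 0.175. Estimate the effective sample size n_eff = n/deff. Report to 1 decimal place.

deff = 1 + (14 − 1)·0.175 = 1 + 2.275 = 3.275.
n_eff = 1638 / 3.275 = 500.2.

500.2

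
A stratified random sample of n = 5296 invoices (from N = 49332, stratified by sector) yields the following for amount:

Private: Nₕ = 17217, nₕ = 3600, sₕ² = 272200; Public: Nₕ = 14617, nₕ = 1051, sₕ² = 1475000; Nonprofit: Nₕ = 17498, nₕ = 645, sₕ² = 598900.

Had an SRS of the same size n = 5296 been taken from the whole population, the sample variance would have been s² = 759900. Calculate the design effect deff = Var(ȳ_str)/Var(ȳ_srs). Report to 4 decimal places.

1.8281

Var(ȳ_str) = Σ Wₕ²(1−fₕ)sₕ²/nₕ with Wₕ = Nₕ/49332:
  Private: (17217/49332)²·(1−3600/17217)·272200/3600 = 7.2839523
  Public: (14617/49332)²·(1−1051/14617)·1475000/1051 = 114.35151
  Nonprofit: (17498/49332)²·(1−645/17498)·598900/645 = 112.51302
  → Var(ȳ_str) = 234.14848.
Var(ȳ_srs) = (1 − 5296/49332)·759900/5296 = 128.08185.
deff = 234.14848 / 128.08185 = 1.8281.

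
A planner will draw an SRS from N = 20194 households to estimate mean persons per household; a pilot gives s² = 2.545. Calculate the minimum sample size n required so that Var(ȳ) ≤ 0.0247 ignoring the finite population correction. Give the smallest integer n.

104

Without fpc, n₀ = s²/D = 2.545/0.0247 = 103.0364.
Rounding up, n = 104.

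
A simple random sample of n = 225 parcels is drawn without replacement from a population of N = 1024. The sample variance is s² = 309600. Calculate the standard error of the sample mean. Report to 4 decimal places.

32.7667

Under SRS without replacement, Var(ȳ) = (1 − f)·s²/n with f = n/N = 225/1024 = 0.21972656.
Var(ȳ) = (1 − 0.21972656)·309600/225 = 0.78027344·1376 = 1073.6562.
SE(ȳ) = √(1073.6562) = 32.7667.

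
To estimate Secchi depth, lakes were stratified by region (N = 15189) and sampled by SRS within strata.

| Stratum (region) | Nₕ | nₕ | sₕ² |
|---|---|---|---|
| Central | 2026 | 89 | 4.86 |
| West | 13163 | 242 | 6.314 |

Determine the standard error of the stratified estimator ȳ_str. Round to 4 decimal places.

0.1420

Var(ȳ_str) = Σₕ Wₕ²(1 − fₕ)sₕ²/nₕ with Wₕ = Nₕ/N, N = 15189.
Central: Wₕ = 0.13338600; term = 0.13338600²·(1 − 0.04392892)·4.86/89 = 9.2887433 × 10^-4.
West: Wₕ = 0.86661400; term = 0.86661400²·(1 − 0.01838487)·6.314/242 = 0.019234542.
Sum = 0.020163416.
SE = √(0.020163416) = 0.1420.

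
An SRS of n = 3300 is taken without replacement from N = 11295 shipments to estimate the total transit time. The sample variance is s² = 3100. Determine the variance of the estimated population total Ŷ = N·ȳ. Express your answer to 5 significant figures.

8.4831 × 10^7

Var(Ŷ) = N²·Var(ȳ) = N²·(1 − n/N)·s²/n.
f = 3300/11295 = 0.29216467; Var(ȳ) = 0.70783533·3100/3300 = 0.66493621.
Var(Ŷ) = 11295² · 0.66493621 = 8.4830583 × 10^7.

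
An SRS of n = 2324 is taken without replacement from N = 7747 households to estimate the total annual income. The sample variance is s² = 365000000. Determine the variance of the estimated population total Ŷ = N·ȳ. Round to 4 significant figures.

6.598 × 10^12

Var(Ŷ) = N²·Var(ȳ) = N²·(1 − n/N)·s²/n.
f = 2324/7747 = 0.29998709; Var(ȳ) = 0.70001291·365000000/2324 = 109941.79.
Var(Ŷ) = 7747² · 109941.79 = 6.5982675 × 10^12.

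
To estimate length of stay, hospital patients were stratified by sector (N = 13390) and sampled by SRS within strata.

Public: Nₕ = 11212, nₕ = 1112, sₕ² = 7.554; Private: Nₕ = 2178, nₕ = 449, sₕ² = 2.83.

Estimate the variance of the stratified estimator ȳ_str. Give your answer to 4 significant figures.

Var(ȳ_str) = Σₕ Wₕ²(1 − fₕ)sₕ²/nₕ with Wₕ = Nₕ/N, N = 13390.
Public: Wₕ = 0.83734130; term = 0.83734130²·(1 − 0.09917945)·7.554/1112 = 0.004290575.
Private: Wₕ = 0.16265870; term = 0.16265870²·(1 − 0.20615243)·2.83/449 = 1.3238288 × 10^-4.
Sum = 0.0044229579.

0.004423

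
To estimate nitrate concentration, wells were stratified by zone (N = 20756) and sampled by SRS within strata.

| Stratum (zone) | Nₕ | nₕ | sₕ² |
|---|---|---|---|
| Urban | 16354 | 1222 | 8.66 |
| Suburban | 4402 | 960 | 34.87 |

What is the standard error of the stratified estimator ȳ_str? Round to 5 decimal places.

0.07313

Var(ȳ_str) = Σₕ Wₕ²(1 − fₕ)sₕ²/nₕ with Wₕ = Nₕ/N, N = 20756.
Urban: Wₕ = 0.78791675; term = 0.78791675²·(1 − 0.07472178)·8.66/1222 = 0.0040707993.
Suburban: Wₕ = 0.21208325; term = 0.21208325²·(1 − 0.21808269)·34.87/960 = 0.0012774805.
Sum = 0.0053482798.
SE = √(0.0053482798) = 0.07313.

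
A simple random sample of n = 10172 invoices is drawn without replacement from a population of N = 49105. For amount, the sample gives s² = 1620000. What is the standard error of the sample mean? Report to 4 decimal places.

Under SRS without replacement, Var(ȳ) = (1 − f)·s²/n with f = n/N = 10172/49105 = 0.20714795.
Var(ȳ) = (1 − 0.20714795)·1620000/10172 = 0.79285205·159.26072 = 126.27019.
SE(ȳ) = √(126.27019) = 11.2370.

11.2370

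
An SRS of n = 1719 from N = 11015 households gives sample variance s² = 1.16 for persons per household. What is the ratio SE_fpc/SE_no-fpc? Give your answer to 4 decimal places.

0.9187

f = n/N = 1719/11015 = 0.15605992.
SE_no-fpc = √(s²/n) = 0.025977123; SE_fpc = √((1−f)s²/n) = 0.023864199.
Ratio = √(1−f) = 0.91866212.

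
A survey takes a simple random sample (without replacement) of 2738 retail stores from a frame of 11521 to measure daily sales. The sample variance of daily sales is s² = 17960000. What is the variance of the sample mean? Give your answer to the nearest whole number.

Under SRS without replacement, Var(ȳ) = (1 − f)·s²/n with f = n/N = 2738/11521 = 0.23765298.
Var(ȳ) = (1 − 0.23765298)·17960000/2738 = 0.76234702·6559.5325 = 5000.64.

5001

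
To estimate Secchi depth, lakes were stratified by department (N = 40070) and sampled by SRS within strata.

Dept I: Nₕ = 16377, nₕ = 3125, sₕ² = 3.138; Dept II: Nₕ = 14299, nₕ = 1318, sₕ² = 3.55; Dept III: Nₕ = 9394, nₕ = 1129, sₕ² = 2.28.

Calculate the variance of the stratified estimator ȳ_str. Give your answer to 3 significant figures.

5.45 × 10^-4

Var(ȳ_str) = Σₕ Wₕ²(1 − fₕ)sₕ²/nₕ with Wₕ = Nₕ/N, N = 40070.
Dept I: Wₕ = 0.40870976; term = 0.40870976²·(1 − 0.19081639)·3.138/3125 = 1.357313 × 10^-4.
Dept II: Wₕ = 0.35685051; term = 0.35685051²·(1 − 0.09217428)·3.55/1318 = 3.1137811 × 10^-4.
Dept III: Wₕ = 0.23443973; term = 0.23443973²·(1 − 0.12018310)·2.28/1129 = 9.7655259 × 10^-5.
Sum = 5.4476467 × 10^-4.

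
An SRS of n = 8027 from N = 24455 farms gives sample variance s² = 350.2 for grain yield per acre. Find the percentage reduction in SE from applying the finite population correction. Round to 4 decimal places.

18.0388

f = n/N = 8027/24455 = 0.32823553.
SE_no-fpc = √(s²/n) = 0.20887258; SE_fpc = √((1−f)s²/n) = 0.17119456.
Ratio = √(1−f) = 0.81961239. Reduction = 100·(1 − 0.81961239) = 18.0388%.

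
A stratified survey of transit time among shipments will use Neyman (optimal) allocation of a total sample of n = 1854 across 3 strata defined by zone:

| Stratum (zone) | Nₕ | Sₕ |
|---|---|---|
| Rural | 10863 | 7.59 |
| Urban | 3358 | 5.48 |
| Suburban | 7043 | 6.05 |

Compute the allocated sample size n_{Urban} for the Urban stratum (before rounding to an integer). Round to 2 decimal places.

237.81

Neyman allocation: nₕ = n·NₕSₕ / Σⱼ NⱼSⱼ.
Σ NⱼSⱼ = 10863·7.59 + 3358·5.48 + 7043·6.05 = 143462.16.
n_{Urban} = 1854·3358·5.48 / 143462.16 = 237.81.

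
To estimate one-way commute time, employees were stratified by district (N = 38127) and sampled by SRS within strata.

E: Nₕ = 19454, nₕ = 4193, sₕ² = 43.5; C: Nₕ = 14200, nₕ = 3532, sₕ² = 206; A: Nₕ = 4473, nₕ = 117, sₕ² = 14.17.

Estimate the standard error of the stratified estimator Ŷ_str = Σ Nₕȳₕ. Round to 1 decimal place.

Var(Ŷ_str) = Σₕ Nₕ²(1 − fₕ)sₕ²/nₕ.
E: 19454²·(1 − 4193/19454)·43.5/4193 = 3.0800396 × 10^6.
C: 14200²·(1 − 3532/14200)·206/3532 = 8.8352304 × 10^6.
A: 4473²·(1 − 117/4473)·14.17/117 = 2.3597759 × 10^6.
Sum = 1.4275046 × 10^7.
SE = √(1.4275046 × 10^7) = 3778.2.

3778.2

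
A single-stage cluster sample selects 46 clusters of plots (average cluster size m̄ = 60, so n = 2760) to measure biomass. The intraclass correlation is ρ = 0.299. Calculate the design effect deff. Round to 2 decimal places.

18.64

deff = 1 + (60 − 1)·0.299 = 1 + 17.641 = 18.641.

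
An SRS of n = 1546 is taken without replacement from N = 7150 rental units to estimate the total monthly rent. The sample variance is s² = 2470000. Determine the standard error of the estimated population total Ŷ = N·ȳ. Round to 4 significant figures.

253000

Var(Ŷ) = N²·Var(ȳ) = N²·(1 − n/N)·s²/n.
f = 1546/7150 = 0.21622378; Var(ȳ) = 0.78377622·2470000/1546 = 1252.2169.
Var(Ŷ) = 7150² · 1252.2169 = 6.4016458 × 10^10.
SE(Ŷ) = √(6.4016458 × 10^10) = 253000.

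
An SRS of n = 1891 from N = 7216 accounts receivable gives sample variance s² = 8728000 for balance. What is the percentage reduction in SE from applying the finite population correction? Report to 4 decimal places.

14.0964

f = n/N = 1891/7216 = 0.26205654.
SE_no-fpc = √(s²/n) = 67.93782; SE_fpc = √((1−f)s²/n) = 58.361057.
Ratio = √(1−f) = 0.85903635. Reduction = 100·(1 − 0.85903635) = 14.0964%.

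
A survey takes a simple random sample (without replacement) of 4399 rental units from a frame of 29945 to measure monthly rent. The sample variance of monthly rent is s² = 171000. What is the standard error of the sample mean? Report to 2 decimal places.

5.76

Under SRS without replacement, Var(ȳ) = (1 − f)·s²/n with f = n/N = 4399/29945 = 0.14690265.
Var(ȳ) = (1 − 0.14690265)·171000/4399 = 0.85309735·38.872471 = 33.162002.
SE(ȳ) = √(33.162002) = 5.76.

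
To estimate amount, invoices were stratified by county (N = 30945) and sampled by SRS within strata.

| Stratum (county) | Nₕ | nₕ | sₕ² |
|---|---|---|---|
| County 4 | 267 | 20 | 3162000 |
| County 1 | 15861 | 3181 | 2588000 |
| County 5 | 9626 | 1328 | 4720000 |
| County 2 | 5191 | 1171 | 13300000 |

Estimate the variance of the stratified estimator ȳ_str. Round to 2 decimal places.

Var(ȳ_str) = Σₕ Wₕ²(1 − fₕ)sₕ²/nₕ with Wₕ = Nₕ/N, N = 30945.
County 4: Wₕ = 0.00862821; term = 0.00862821²·(1 − 0.07490637)·3162000/20 = 10.888276.
County 1: Wₕ = 0.51255453; term = 0.51255453²·(1 − 0.20055482)·2588000/3181 = 170.87143.
County 5: Wₕ = 0.31106802; term = 0.31106802²·(1 − 0.13795969)·4720000/1328 = 296.47101.
County 2: Wₕ = 0.16774923; term = 0.16774923²·(1 − 0.22558274)·13300000/1171 = 247.50892.
Sum = 725.73964.

725.74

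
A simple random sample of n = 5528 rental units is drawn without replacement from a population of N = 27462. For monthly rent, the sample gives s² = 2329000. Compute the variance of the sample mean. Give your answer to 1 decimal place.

336.5

Under SRS without replacement, Var(ȳ) = (1 − f)·s²/n with f = n/N = 5528/27462 = 0.20129634.
Var(ȳ) = (1 − 0.20129634)·2329000/5528 = 0.79870366·421.3097 = 336.5016.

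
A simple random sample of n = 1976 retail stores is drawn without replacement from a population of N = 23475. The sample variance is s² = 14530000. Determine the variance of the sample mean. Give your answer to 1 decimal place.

6734.3

Under SRS without replacement, Var(ȳ) = (1 − f)·s²/n with f = n/N = 1976/23475 = 0.08417465.
Var(ȳ) = (1 − 0.08417465)·14530000/1976 = 0.91582535·7353.2389 = 6734.2825.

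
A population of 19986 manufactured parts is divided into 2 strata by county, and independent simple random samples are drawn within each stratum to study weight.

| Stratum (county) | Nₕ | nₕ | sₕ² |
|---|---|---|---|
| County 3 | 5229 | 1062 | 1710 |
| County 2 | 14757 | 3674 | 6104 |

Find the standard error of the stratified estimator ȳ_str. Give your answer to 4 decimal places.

Var(ȳ_str) = Σₕ Wₕ²(1 − fₕ)sₕ²/nₕ with Wₕ = Nₕ/N, N = 19986.
County 3: Wₕ = 0.26163314; term = 0.26163314²·(1 − 0.20309811)·1710/1062 = 0.08783386.
County 2: Wₕ = 0.73836686; term = 0.73836686²·(1 − 0.24896659)·6104/3674 = 0.68026639.
Sum = 0.76810025.
SE = √(0.76810025) = 0.8764.

0.8764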